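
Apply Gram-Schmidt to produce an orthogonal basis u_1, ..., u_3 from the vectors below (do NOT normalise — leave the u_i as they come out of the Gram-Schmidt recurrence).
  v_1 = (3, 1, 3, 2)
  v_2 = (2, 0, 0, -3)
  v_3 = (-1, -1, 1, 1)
Orthogonal basis:
  u_1 = (3, 1, 3, 2)
  u_2 = (2, 0, 0, -3)
  u_3 = (-108/299, -24/23, 20/23, -72/299)

Apply the Gram-Schmidt recurrence
  u_1 = v_1
  u_i = v_i − Σ_{j<i} ((v_i · u_j) / (u_j · u_j)) · u_j.

Step by step this gives:
  u_1 = (3, 1, 3, 2)
  u_2 = (2, 0, 0, -3)
  u_3 = (-108/299, -24/23, 20/23, -72/299)

Orthogonality check:
  u_2 · u_1 = 0 (should be 0)
  u_3 · u_1 = 0 (should be 0)
  u_3 · u_2 = 0 (should be 0)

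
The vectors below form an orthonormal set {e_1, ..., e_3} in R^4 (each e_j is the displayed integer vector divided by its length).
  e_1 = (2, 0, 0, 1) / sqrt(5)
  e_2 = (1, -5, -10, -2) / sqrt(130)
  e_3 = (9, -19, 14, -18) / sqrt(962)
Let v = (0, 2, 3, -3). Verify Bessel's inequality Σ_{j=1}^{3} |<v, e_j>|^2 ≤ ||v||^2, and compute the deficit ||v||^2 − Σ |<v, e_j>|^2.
Σ |<v, e_j>|^2 = 525/37; ||v||^2 = 22; deficit = 289/37

Write each e_j = u_j / sqrt(<u_j, u_j>) where u_j is the displayed integer vector. Then <v, e_j> = <v, u_j> / sqrt(<u_j, u_j>), so |<v, e_j>|^2 = <v, u_j>^2 / <u_j, u_j>.
Coefficients: <v, e_1> = -3/sqrt(5), <v, e_2> = -34/sqrt(130), <v, e_3> = 58/sqrt(962).
Square and sum: Σ |<v, e_j>|^2 = 525/37.
Compute ||v||^2 = v·v = 22.
Deficit = 22 − 525/37 = 289/37 ≥ 0, confirming Bessel's inequality. (The deficit equals ||v − Σ <v,e_j> e_j||^2, the squared distance from v to span{e_j}.)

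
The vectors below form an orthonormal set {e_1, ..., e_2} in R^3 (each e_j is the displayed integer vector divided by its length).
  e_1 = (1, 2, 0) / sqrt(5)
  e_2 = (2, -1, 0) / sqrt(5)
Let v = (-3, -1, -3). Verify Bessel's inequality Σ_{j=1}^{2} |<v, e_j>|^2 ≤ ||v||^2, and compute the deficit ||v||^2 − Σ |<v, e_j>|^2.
Σ |<v, e_j>|^2 = 10; ||v||^2 = 19; deficit = 9

Write each e_j = u_j / sqrt(<u_j, u_j>) where u_j is the displayed integer vector. Then <v, e_j> = <v, u_j> / sqrt(<u_j, u_j>), so |<v, e_j>|^2 = <v, u_j>^2 / <u_j, u_j>.
Coefficients: <v, e_1> = -5/sqrt(5), <v, e_2> = -5/sqrt(5).
Square and sum: Σ |<v, e_j>|^2 = 10.
Compute ||v||^2 = v·v = 19.
Deficit = 19 − 10 = 9 ≥ 0, confirming Bessel's inequality. (The deficit equals ||v − Σ <v,e_j> e_j||^2, the squared distance from v to span{e_j}.)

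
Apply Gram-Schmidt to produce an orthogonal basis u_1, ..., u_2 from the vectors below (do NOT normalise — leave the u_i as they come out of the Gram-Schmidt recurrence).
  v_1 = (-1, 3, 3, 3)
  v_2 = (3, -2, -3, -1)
Orthogonal basis:
  u_1 = (-1, 3, 3, 3)
  u_2 = (9/4, 1/4, -3/4, 5/4)

Apply the Gram-Schmidt recurrence
  u_1 = v_1
  u_i = v_i − Σ_{j<i} ((v_i · u_j) / (u_j · u_j)) · u_j.

Step by step this gives:
  u_1 = (-1, 3, 3, 3)
  u_2 = (9/4, 1/4, -3/4, 5/4)

Orthogonality check:
  u_2 · u_1 = 0 (should be 0)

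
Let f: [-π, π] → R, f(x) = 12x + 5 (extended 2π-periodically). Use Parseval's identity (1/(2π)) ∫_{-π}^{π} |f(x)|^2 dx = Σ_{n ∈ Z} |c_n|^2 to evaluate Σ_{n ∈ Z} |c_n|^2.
Σ |c_n|^2 = 48π^2 + 25

Expand and integrate term by term over [-π, π]:
  ∫ (12x)^2 dx = 144·(2π^3/3); ∫ 2·12·(5)·x dx = 0 (odd integrand); ∫ 5^2 dx = 25·2π.
So (1/(2π)) ∫_{-π}^{π} (12x + 5)^2 dx = 144π^2/3 + 25 = 48π^2 + 25.
Parseval ⇒ Σ |c_n|^2 = 48π^2 + 25.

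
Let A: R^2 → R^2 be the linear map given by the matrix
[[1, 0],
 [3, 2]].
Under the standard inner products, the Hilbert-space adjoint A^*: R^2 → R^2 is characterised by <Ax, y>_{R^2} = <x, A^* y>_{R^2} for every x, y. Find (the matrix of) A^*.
A^* = A^T =
[[1, 3],
 [0, 2]]

For real matrices with standard dot products, the defining identity <Ax, y> = <x, A^* y> gives (Ax)^T y = x^T (A^*) y, i.e. x^T A^T y = x^T (A^*) y. Since this holds for all x, y, we must have A^* = A^T. Therefore
A^* =
[[1, 3],
 [0, 2]].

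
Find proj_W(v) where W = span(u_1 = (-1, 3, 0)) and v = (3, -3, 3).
proj_W(v) = (6/5, -18/5, 0)

Set up U = [u_1 | ... | u_1] ∈ R^(3×1). The projector onto W = col(U) is P = U (U^T U)^(-1) U^T.
Compute U^T U =
  [10],
and U^T v = (-12).
Solve U^T U · c = U^T v for the coefficients: c = (-6/5). The projection is proj_W(v) = U c.
Check: (v - proj_W(v)) · u_1 = 0  (should be 0).
Result: proj_W(v) = (6/5, -18/5, 0).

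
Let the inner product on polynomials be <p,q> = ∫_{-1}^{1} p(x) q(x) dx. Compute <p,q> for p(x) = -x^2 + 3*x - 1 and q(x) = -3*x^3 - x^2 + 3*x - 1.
<p,q> = 92/15

Expand the product: p(x)·q(x) = 3*x^5 - 8*x^4 - 3*x^3 + 11*x^2 - 6*x + 1.
∫_{-1}^{1} of each monomial x^k gives [2/(k+1) if k even, 0 if k odd]. Integrating term-by-term (or equivalently evaluating the antiderivative F(x) = x^6/2 - 8*x^5/5 - 3*x^4/4 + 11*x^3/3 - 3*x^2 + x at the endpoints):
  F(1) − F(−1) = -11/60 − (-379/60) = 92/15.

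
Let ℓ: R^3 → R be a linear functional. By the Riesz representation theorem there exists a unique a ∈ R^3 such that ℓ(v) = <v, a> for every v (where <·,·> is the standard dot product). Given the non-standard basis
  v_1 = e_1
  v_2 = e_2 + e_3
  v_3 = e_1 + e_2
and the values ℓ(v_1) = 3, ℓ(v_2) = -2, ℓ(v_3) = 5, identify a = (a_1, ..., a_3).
a = (3, 2, -4)

Write a = (a_1, ..., a_3) in the standard basis. For each basis vector v_i, ℓ(v_i) = <v_i, a> is a linear equation in the a_j's. Collect the n equations into a matrix system V a = ℓ, where row i of V is v_i (expressed in the standard basis). Since V is invertible (lower-triangular with 1s on the diagonal, up to permutation), solve by back-substitution:
  V =
[[1, 0, 0],
 [0, 1, 1],
 [1, 1, 0]]
  V a = (3, -2, 5)
Solving gives a = (3, 2, -4).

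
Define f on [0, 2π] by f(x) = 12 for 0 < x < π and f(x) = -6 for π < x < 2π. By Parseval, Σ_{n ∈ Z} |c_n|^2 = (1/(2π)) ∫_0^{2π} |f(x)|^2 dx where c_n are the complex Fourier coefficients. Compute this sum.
Σ |c_n|^2 = 90

Parseval equates the L^2 energy of f (normalised by 1/(2π)) with the ℓ^2 sum of its Fourier coefficients: (1/(2π)) ∫_0^{2π} |f|^2 = Σ |c_n|^2.
Compute the left side: (1/(2π)) [∫_0^π 12^2 dx + ∫_π^{2π} (-6)^2 dx] = (1/(2π)) · (144π + 36π) = (144 + 36)/2 = 90.
So Σ_{n ∈ Z} |c_n|^2 = 90.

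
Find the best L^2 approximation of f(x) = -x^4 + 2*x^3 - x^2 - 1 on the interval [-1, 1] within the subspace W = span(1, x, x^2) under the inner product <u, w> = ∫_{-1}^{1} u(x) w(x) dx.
g(x) = -13*x^2/7 + 6*x/5 - 32/35

The best approximation g ∈ W is the orthogonal projection of f onto W. Writing g = a_0 + a_1 x + a_2 x^2, the coefficients solve the normal equations G · a = b where
  G_{ij} = <φ_i, φ_j> and b_i = <f, φ_i>, with φ_0 = 1, φ_1 = x, φ_2 = x^2.
G =
  [2, 0, 2/3]
  [0, 2/3, 0]
  [2/3, 0, 2/5],
b = (-46/15, 4/5, -142/105).
Solving gives a_0 = -32/35, a_1 = 6/5, a_2 = -13/7, so
  g(x) = -13*x^2/7 + 6*x/5 - 32/35.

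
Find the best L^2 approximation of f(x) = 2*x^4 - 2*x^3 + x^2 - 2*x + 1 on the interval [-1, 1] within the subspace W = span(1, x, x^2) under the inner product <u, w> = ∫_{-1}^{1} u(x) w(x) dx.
g(x) = 19*x^2/7 - 16*x/5 + 29/35

The best approximation g ∈ W is the orthogonal projection of f onto W. Writing g = a_0 + a_1 x + a_2 x^2, the coefficients solve the normal equations G · a = b where
  G_{ij} = <φ_i, φ_j> and b_i = <f, φ_i>, with φ_0 = 1, φ_1 = x, φ_2 = x^2.
G =
  [2, 0, 2/3]
  [0, 2/3, 0]
  [2/3, 0, 2/5],
b = (52/15, -32/15, 172/105).
Solving gives a_0 = 29/35, a_1 = -16/5, a_2 = 19/7, so
  g(x) = 19*x^2/7 - 16*x/5 + 29/35.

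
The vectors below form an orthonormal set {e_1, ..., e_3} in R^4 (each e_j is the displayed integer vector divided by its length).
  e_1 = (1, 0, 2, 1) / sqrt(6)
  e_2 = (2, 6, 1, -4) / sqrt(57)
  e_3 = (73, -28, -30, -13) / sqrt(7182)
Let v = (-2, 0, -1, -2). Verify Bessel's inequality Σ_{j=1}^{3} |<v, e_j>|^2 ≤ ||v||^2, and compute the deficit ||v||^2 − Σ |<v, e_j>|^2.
Σ |<v, e_j>|^2 = 51/7; ||v||^2 = 9; deficit = 12/7

Write each e_j = u_j / sqrt(<u_j, u_j>) where u_j is the displayed integer vector. Then <v, e_j> = <v, u_j> / sqrt(<u_j, u_j>), so |<v, e_j>|^2 = <v, u_j>^2 / <u_j, u_j>.
Coefficients: <v, e_1> = -6/sqrt(6), <v, e_2> = 3/sqrt(57), <v, e_3> = -90/sqrt(7182).
Square and sum: Σ |<v, e_j>|^2 = 51/7.
Compute ||v||^2 = v·v = 9.
Deficit = 9 − 51/7 = 12/7 ≥ 0, confirming Bessel's inequality. (The deficit equals ||v − Σ <v,e_j> e_j||^2, the squared distance from v to span{e_j}.)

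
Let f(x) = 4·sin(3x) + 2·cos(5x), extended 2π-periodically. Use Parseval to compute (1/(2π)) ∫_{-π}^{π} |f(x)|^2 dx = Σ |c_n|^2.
Σ |c_n|^2 = 10

Expand |f|^2 and use orthogonality of {sin(nx), cos(mx)} on [-π, π]:
  ∫_{-π}^{π} sin(nx)^2 dx = π, ∫ cos(mx)^2 dx = π, and cross terms integrate to 0.
So ∫_{-π}^{π} f(x)^2 dx = 4^2 · π + 2^2 · π = (16 + 4)π.
Divide by 2π: (16 + 4)/2 = 10.
By Parseval, this equals Σ |c_n|^2.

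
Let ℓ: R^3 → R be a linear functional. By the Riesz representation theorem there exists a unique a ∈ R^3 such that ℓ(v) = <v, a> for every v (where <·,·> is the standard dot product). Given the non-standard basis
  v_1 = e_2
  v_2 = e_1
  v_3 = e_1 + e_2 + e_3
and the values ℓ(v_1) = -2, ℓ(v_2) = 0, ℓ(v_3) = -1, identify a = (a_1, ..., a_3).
a = (0, -2, 1)

Write a = (a_1, ..., a_3) in the standard basis. For each basis vector v_i, ℓ(v_i) = <v_i, a> is a linear equation in the a_j's. Collect the n equations into a matrix system V a = ℓ, where row i of V is v_i (expressed in the standard basis). Since V is invertible (lower-triangular with 1s on the diagonal, up to permutation), solve by back-substitution:
  V =
[[0, 1, 0],
 [1, 0, 0],
 [1, 1, 1]]
  V a = (-2, 0, -1)
Solving gives a = (0, -2, 1).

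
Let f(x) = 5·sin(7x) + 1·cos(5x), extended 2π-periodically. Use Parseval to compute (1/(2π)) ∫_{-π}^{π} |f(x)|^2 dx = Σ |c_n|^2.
Σ |c_n|^2 = 13

Expand |f|^2 and use orthogonality of {sin(nx), cos(mx)} on [-π, π]:
  ∫_{-π}^{π} sin(nx)^2 dx = π, ∫ cos(mx)^2 dx = π, and cross terms integrate to 0.
So ∫_{-π}^{π} f(x)^2 dx = 5^2 · π + 1^2 · π = (25 + 1)π.
Divide by 2π: (25 + 1)/2 = 13.
By Parseval, this equals Σ |c_n|^2.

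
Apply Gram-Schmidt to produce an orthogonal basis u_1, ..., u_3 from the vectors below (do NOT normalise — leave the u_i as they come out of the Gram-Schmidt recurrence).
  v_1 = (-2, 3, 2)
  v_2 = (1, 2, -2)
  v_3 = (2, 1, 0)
Orthogonal basis:
  u_1 = (-2, 3, 2)
  u_2 = (1, 2, -2)
  u_3 = (220/153, 44/153, 154/153)

Apply the Gram-Schmidt recurrence
  u_1 = v_1
  u_i = v_i − Σ_{j<i} ((v_i · u_j) / (u_j · u_j)) · u_j.

Step by step this gives:
  u_1 = (-2, 3, 2)
  u_2 = (1, 2, -2)
  u_3 = (220/153, 44/153, 154/153)

Orthogonality check:
  u_2 · u_1 = 0 (should be 0)
  u_3 · u_1 = 0 (should be 0)
  u_3 · u_2 = 0 (should be 0)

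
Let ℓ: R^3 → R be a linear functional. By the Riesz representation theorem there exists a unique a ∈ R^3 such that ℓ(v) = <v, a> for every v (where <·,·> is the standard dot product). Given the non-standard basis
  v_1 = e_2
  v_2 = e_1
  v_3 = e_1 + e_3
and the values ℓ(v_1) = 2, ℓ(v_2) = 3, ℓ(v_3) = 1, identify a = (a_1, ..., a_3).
a = (3, 2, -2)

Write a = (a_1, ..., a_3) in the standard basis. For each basis vector v_i, ℓ(v_i) = <v_i, a> is a linear equation in the a_j's. Collect the n equations into a matrix system V a = ℓ, where row i of V is v_i (expressed in the standard basis). Since V is invertible (lower-triangular with 1s on the diagonal, up to permutation), solve by back-substitution:
  V =
[[0, 1, 0],
 [1, 0, 0],
 [1, 0, 1]]
  V a = (2, 3, 1)
Solving gives a = (3, 2, -2).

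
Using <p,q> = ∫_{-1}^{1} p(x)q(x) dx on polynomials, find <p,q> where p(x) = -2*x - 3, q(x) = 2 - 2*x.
<p,q> = -28/3

Expand the product: p(x)·q(x) = 4*x^2 + 2*x - 6.
∫_{-1}^{1} of each monomial x^k gives [2/(k+1) if k even, 0 if k odd]. Integrating term-by-term (or equivalently evaluating the antiderivative F(x) = 4*x^3/3 + x^2 - 6*x at the endpoints):
  F(1) − F(−1) = -11/3 − (17/3) = -28/3.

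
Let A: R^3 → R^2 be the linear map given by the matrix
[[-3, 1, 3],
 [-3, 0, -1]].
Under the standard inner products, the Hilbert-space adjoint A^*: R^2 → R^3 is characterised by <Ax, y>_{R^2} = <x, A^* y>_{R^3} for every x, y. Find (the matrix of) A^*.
A^* = A^T =
[[-3, -3],
 [1, 0],
 [3, -1]]

For real matrices with standard dot products, the defining identity <Ax, y> = <x, A^* y> gives (Ax)^T y = x^T (A^*) y, i.e. x^T A^T y = x^T (A^*) y. Since this holds for all x, y, we must have A^* = A^T. Therefore
A^* =
[[-3, -3],
 [1, 0],
 [3, -1]].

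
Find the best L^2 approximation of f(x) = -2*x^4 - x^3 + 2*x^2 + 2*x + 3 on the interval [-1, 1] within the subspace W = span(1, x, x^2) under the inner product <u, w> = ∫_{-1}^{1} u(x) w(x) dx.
g(x) = 2*x^2/7 + 7*x/5 + 111/35

The best approximation g ∈ W is the orthogonal projection of f onto W. Writing g = a_0 + a_1 x + a_2 x^2, the coefficients solve the normal equations G · a = b where
  G_{ij} = <φ_i, φ_j> and b_i = <f, φ_i>, with φ_0 = 1, φ_1 = x, φ_2 = x^2.
G =
  [2, 0, 2/3]
  [0, 2/3, 0]
  [2/3, 0, 2/5],
b = (98/15, 14/15, 78/35).
Solving gives a_0 = 111/35, a_1 = 7/5, a_2 = 2/7, so
  g(x) = 2*x^2/7 + 7*x/5 + 111/35.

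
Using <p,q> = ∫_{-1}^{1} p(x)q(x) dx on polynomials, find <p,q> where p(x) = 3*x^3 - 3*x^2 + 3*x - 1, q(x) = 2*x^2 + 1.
<p,q> = -116/15

Expand the product: p(x)·q(x) = 6*x^5 - 6*x^4 + 9*x^3 - 5*x^2 + 3*x - 1.
∫_{-1}^{1} of each monomial x^k gives [2/(k+1) if k even, 0 if k odd]. Integrating term-by-term (or equivalently evaluating the antiderivative F(x) = x^6 - 6*x^5/5 + 9*x^4/4 - 5*x^3/3 + 3*x^2/2 - x at the endpoints):
  F(1) − F(−1) = 53/60 − (517/60) = -116/15.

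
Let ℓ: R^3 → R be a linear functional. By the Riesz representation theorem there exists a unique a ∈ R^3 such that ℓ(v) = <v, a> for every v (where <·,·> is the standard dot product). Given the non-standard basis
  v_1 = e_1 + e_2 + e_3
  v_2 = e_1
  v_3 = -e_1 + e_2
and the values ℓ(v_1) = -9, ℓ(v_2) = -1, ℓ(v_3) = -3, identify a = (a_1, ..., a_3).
a = (-1, -4, -4)

Write a = (a_1, ..., a_3) in the standard basis. For each basis vector v_i, ℓ(v_i) = <v_i, a> is a linear equation in the a_j's. Collect the n equations into a matrix system V a = ℓ, where row i of V is v_i (expressed in the standard basis). Since V is invertible (lower-triangular with 1s on the diagonal, up to permutation), solve by back-substitution:
  V =
[[1, 1, 1],
 [1, 0, 0],
 [-1, 1, 0]]
  V a = (-9, -1, -3)
Solving gives a = (-1, -4, -4).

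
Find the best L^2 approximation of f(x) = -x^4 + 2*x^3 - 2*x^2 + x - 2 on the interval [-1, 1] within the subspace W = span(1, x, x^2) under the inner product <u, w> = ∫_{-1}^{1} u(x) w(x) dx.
g(x) = -20*x^2/7 + 11*x/5 - 67/35

The best approximation g ∈ W is the orthogonal projection of f onto W. Writing g = a_0 + a_1 x + a_2 x^2, the coefficients solve the normal equations G · a = b where
  G_{ij} = <φ_i, φ_j> and b_i = <f, φ_i>, with φ_0 = 1, φ_1 = x, φ_2 = x^2.
G =
  [2, 0, 2/3]
  [0, 2/3, 0]
  [2/3, 0, 2/5],
b = (-86/15, 22/15, -254/105).
Solving gives a_0 = -67/35, a_1 = 11/5, a_2 = -20/7, so
  g(x) = -20*x^2/7 + 11*x/5 - 67/35.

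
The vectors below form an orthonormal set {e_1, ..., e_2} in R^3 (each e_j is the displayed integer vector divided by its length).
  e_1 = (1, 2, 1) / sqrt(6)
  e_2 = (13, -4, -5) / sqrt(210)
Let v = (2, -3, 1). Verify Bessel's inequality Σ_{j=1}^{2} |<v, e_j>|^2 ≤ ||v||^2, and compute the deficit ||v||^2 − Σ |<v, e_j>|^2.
Σ |<v, e_j>|^2 = 234/35; ||v||^2 = 14; deficit = 256/35

Write each e_j = u_j / sqrt(<u_j, u_j>) where u_j is the displayed integer vector. Then <v, e_j> = <v, u_j> / sqrt(<u_j, u_j>), so |<v, e_j>|^2 = <v, u_j>^2 / <u_j, u_j>.
Coefficients: <v, e_1> = -3/sqrt(6), <v, e_2> = 33/sqrt(210).
Square and sum: Σ |<v, e_j>|^2 = 234/35.
Compute ||v||^2 = v·v = 14.
Deficit = 14 − 234/35 = 256/35 ≥ 0, confirming Bessel's inequality. (The deficit equals ||v − Σ <v,e_j> e_j||^2, the squared distance from v to span{e_j}.)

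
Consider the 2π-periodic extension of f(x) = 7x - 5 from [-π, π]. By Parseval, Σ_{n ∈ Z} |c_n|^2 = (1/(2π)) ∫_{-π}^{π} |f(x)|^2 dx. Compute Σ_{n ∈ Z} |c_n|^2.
Σ |c_n|^2 = 49π^2/3 + 25

Expand and integrate term by term over [-π, π]:
  ∫ (7x)^2 dx = 49·(2π^3/3); ∫ 2·7·(-5)·x dx = 0 (odd integrand); ∫ (-5)^2 dx = 25·2π.
So (1/(2π)) ∫_{-π}^{π} (7x - 5)^2 dx = 49π^2/3 + 25 = 49π^2/3 + 25.
Parseval ⇒ Σ |c_n|^2 = 49π^2/3 + 25.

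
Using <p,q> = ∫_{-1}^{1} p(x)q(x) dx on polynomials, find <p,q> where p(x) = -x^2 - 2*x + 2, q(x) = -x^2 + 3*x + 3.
<p,q> = 76/15

Expand the product: p(x)·q(x) = x^4 - x^3 - 11*x^2 + 6.
∫_{-1}^{1} of each monomial x^k gives [2/(k+1) if k even, 0 if k odd]. Integrating term-by-term (or equivalently evaluating the antiderivative F(x) = x^5/5 - x^4/4 - 11*x^3/3 + 6*x at the endpoints):
  F(1) − F(−1) = 137/60 − (-167/60) = 76/15.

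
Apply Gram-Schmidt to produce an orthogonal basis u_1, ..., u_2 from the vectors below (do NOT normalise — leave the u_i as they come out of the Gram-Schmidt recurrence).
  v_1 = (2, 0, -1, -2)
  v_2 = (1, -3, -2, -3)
Orthogonal basis:
  u_1 = (2, 0, -1, -2)
  u_2 = (-11/9, -3, -8/9, -7/9)

Apply the Gram-Schmidt recurrence
  u_1 = v_1
  u_i = v_i − Σ_{j<i} ((v_i · u_j) / (u_j · u_j)) · u_j.

Step by step this gives:
  u_1 = (2, 0, -1, -2)
  u_2 = (-11/9, -3, -8/9, -7/9)

Orthogonality check:
  u_2 · u_1 = 0 (should be 0)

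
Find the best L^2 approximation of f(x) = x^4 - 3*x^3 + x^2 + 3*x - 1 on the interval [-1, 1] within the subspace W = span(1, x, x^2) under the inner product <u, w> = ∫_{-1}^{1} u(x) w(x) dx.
g(x) = 13*x^2/7 + 6*x/5 - 38/35

The best approximation g ∈ W is the orthogonal projection of f onto W. Writing g = a_0 + a_1 x + a_2 x^2, the coefficients solve the normal equations G · a = b where
  G_{ij} = <φ_i, φ_j> and b_i = <f, φ_i>, with φ_0 = 1, φ_1 = x, φ_2 = x^2.
G =
  [2, 0, 2/3]
  [0, 2/3, 0]
  [2/3, 0, 2/5],
b = (-14/15, 4/5, 2/105).
Solving gives a_0 = -38/35, a_1 = 6/5, a_2 = 13/7, so
  g(x) = 13*x^2/7 + 6*x/5 - 38/35.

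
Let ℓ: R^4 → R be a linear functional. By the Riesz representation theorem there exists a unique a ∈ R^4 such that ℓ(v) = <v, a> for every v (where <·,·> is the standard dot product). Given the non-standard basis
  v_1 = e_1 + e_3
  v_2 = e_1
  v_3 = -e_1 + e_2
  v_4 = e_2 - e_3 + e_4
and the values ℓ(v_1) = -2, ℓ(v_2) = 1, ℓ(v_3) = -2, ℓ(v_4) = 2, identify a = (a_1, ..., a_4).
a = (1, -1, -3, 0)

Write a = (a_1, ..., a_4) in the standard basis. For each basis vector v_i, ℓ(v_i) = <v_i, a> is a linear equation in the a_j's. Collect the n equations into a matrix system V a = ℓ, where row i of V is v_i (expressed in the standard basis). Since V is invertible (lower-triangular with 1s on the diagonal, up to permutation), solve by back-substitution:
  V =
[[1, 0, 1, 0],
 [1, 0, 0, 0],
 [-1, 1, 0, 0],
 [0, 1, -1, 1]]
  V a = (-2, 1, -2, 2)
Solving gives a = (1, -1, -3, 0).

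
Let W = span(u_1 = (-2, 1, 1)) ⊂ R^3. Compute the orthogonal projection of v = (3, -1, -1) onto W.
proj_W(v) = (8/3, -4/3, -4/3)

Set up U = [u_1 | ... | u_1] ∈ R^(3×1). The projector onto W = col(U) is P = U (U^T U)^(-1) U^T.
Compute U^T U =
  [6],
and U^T v = (-8).
Solve U^T U · c = U^T v for the coefficients: c = (-4/3). The projection is proj_W(v) = U c.
Check: (v - proj_W(v)) · u_1 = 0  (should be 0).
Result: proj_W(v) = (8/3, -4/3, -4/3).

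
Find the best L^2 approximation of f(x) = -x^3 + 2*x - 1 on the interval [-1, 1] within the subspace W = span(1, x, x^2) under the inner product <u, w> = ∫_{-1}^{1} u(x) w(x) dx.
g(x) = 7*x/5 - 1

The best approximation g ∈ W is the orthogonal projection of f onto W. Writing g = a_0 + a_1 x + a_2 x^2, the coefficients solve the normal equations G · a = b where
  G_{ij} = <φ_i, φ_j> and b_i = <f, φ_i>, with φ_0 = 1, φ_1 = x, φ_2 = x^2.
G =
  [2, 0, 2/3]
  [0, 2/3, 0]
  [2/3, 0, 2/5],
b = (-2, 14/15, -2/3).
Solving gives a_0 = -1, a_1 = 7/5, a_2 = 0, so
  g(x) = 7*x/5 - 1.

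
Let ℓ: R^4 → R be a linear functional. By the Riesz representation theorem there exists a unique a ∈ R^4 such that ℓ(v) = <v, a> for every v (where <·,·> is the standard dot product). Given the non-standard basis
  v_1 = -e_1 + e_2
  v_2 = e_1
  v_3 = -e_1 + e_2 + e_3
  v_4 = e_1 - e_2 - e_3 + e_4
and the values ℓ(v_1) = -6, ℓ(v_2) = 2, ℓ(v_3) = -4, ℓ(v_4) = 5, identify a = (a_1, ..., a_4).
a = (2, -4, 2, 1)

Write a = (a_1, ..., a_4) in the standard basis. For each basis vector v_i, ℓ(v_i) = <v_i, a> is a linear equation in the a_j's. Collect the n equations into a matrix system V a = ℓ, where row i of V is v_i (expressed in the standard basis). Since V is invertible (lower-triangular with 1s on the diagonal, up to permutation), solve by back-substitution:
  V =
[[-1, 1, 0, 0],
 [1, 0, 0, 0],
 [-1, 1, 1, 0],
 [1, -1, -1, 1]]
  V a = (-6, 2, -4, 5)
Solving gives a = (2, -4, 2, 1).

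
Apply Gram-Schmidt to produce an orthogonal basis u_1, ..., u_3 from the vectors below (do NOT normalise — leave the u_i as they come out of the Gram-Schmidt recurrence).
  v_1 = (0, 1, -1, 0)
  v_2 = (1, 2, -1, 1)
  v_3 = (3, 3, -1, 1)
Orthogonal basis:
  u_1 = (0, 1, -1, 0)
  u_2 = (1, 1/2, 1/2, 1)
  u_3 = (1, 0, 0, -1)

Apply the Gram-Schmidt recurrence
  u_1 = v_1
  u_i = v_i − Σ_{j<i} ((v_i · u_j) / (u_j · u_j)) · u_j.

Step by step this gives:
  u_1 = (0, 1, -1, 0)
  u_2 = (1, 1/2, 1/2, 1)
  u_3 = (1, 0, 0, -1)

Orthogonality check:
  u_2 · u_1 = 0 (should be 0)
  u_3 · u_1 = 0 (should be 0)
  u_3 · u_2 = 0 (should be 0)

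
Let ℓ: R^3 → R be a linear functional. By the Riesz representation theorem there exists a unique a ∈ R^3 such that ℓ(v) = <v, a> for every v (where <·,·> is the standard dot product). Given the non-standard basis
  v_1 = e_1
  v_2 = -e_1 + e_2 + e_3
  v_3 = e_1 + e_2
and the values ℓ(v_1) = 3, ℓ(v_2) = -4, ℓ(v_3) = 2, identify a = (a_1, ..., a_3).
a = (3, -1, 0)

Write a = (a_1, ..., a_3) in the standard basis. For each basis vector v_i, ℓ(v_i) = <v_i, a> is a linear equation in the a_j's. Collect the n equations into a matrix system V a = ℓ, where row i of V is v_i (expressed in the standard basis). Since V is invertible (lower-triangular with 1s on the diagonal, up to permutation), solve by back-substitution:
  V =
[[1, 0, 0],
 [-1, 1, 1],
 [1, 1, 0]]
  V a = (3, -4, 2)
Solving gives a = (3, -1, 0).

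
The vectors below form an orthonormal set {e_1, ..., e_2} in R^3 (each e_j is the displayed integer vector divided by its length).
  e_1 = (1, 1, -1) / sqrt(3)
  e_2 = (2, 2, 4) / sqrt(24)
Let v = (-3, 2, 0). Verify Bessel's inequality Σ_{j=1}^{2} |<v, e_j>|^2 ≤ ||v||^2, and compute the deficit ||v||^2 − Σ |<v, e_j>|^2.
Σ |<v, e_j>|^2 = 1/2; ||v||^2 = 13; deficit = 25/2

Write each e_j = u_j / sqrt(<u_j, u_j>) where u_j is the displayed integer vector. Then <v, e_j> = <v, u_j> / sqrt(<u_j, u_j>), so |<v, e_j>|^2 = <v, u_j>^2 / <u_j, u_j>.
Coefficients: <v, e_1> = -1/sqrt(3), <v, e_2> = -2/sqrt(24).
Square and sum: Σ |<v, e_j>|^2 = 1/2.
Compute ||v||^2 = v·v = 13.
Deficit = 13 − 1/2 = 25/2 ≥ 0, confirming Bessel's inequality. (The deficit equals ||v − Σ <v,e_j> e_j||^2, the squared distance from v to span{e_j}.)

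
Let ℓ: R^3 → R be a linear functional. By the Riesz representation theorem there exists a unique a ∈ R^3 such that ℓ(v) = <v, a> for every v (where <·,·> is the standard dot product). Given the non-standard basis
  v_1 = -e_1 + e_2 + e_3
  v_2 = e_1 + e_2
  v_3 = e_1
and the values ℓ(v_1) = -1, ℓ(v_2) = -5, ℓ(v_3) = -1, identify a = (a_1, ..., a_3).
a = (-1, -4, 2)

Write a = (a_1, ..., a_3) in the standard basis. For each basis vector v_i, ℓ(v_i) = <v_i, a> is a linear equation in the a_j's. Collect the n equations into a matrix system V a = ℓ, where row i of V is v_i (expressed in the standard basis). Since V is invertible (lower-triangular with 1s on the diagonal, up to permutation), solve by back-substitution:
  V =
[[-1, 1, 1],
 [1, 1, 0],
 [1, 0, 0]]
  V a = (-1, -5, -1)
Solving gives a = (-1, -4, 2).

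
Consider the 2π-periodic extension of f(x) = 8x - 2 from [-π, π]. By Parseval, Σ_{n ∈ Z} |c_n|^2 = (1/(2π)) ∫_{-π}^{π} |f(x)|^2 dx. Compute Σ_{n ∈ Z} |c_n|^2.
Σ |c_n|^2 = 64π^2/3 + 4

Expand and integrate term by term over [-π, π]:
  ∫ (8x)^2 dx = 64·(2π^3/3); ∫ 2·8·(-2)·x dx = 0 (odd integrand); ∫ (-2)^2 dx = 4·2π.
So (1/(2π)) ∫_{-π}^{π} (8x - 2)^2 dx = 64π^2/3 + 4 = 64π^2/3 + 4.
Parseval ⇒ Σ |c_n|^2 = 64π^2/3 + 4.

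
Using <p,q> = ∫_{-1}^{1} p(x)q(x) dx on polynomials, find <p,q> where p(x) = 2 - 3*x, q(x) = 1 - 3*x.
<p,q> = 10

Expand the product: p(x)·q(x) = 9*x^2 - 9*x + 2.
∫_{-1}^{1} of each monomial x^k gives [2/(k+1) if k even, 0 if k odd]. Integrating term-by-term (or equivalently evaluating the antiderivative F(x) = 3*x^3 - 9*x^2/2 + 2*x at the endpoints):
  F(1) − F(−1) = 1/2 − (-19/2) = 10.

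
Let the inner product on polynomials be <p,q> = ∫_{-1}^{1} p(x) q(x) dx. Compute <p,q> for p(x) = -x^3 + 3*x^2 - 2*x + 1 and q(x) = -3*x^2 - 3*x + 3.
<p,q> = 58/5

Expand the product: p(x)·q(x) = 3*x^5 - 6*x^4 - 6*x^3 + 12*x^2 - 9*x + 3.
∫_{-1}^{1} of each monomial x^k gives [2/(k+1) if k even, 0 if k odd]. Integrating term-by-term (or equivalently evaluating the antiderivative F(x) = x^6/2 - 6*x^5/5 - 3*x^4/2 + 4*x^3 - 9*x^2/2 + 3*x at the endpoints):
  F(1) − F(−1) = 3/10 − (-113/10) = 58/5.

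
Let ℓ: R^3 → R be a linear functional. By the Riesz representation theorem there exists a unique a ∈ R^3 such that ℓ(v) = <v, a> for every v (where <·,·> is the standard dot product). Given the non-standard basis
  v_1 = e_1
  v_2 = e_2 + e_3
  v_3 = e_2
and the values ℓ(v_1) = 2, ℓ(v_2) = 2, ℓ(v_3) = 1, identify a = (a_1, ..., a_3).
a = (2, 1, 1)

Write a = (a_1, ..., a_3) in the standard basis. For each basis vector v_i, ℓ(v_i) = <v_i, a> is a linear equation in the a_j's. Collect the n equations into a matrix system V a = ℓ, where row i of V is v_i (expressed in the standard basis). Since V is invertible (lower-triangular with 1s on the diagonal, up to permutation), solve by back-substitution:
  V =
[[1, 0, 0],
 [0, 1, 1],
 [0, 1, 0]]
  V a = (2, 2, 1)
Solving gives a = (2, 1, 1).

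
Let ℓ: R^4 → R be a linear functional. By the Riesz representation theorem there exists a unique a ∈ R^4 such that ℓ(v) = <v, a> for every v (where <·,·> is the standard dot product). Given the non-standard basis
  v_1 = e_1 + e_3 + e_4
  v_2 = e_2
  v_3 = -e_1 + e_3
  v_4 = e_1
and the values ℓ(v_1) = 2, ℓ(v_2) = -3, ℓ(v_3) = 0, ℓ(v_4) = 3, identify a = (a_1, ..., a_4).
a = (3, -3, 3, -4)

Write a = (a_1, ..., a_4) in the standard basis. For each basis vector v_i, ℓ(v_i) = <v_i, a> is a linear equation in the a_j's. Collect the n equations into a matrix system V a = ℓ, where row i of V is v_i (expressed in the standard basis). Since V is invertible (lower-triangular with 1s on the diagonal, up to permutation), solve by back-substitution:
  V =
[[1, 0, 1, 1],
 [0, 1, 0, 0],
 [-1, 0, 1, 0],
 [1, 0, 0, 0]]
  V a = (2, -3, 0, 3)
Solving gives a = (3, -3, 3, -4).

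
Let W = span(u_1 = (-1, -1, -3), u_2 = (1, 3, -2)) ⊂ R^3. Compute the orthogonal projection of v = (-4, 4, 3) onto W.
proj_W(v) = (17/15, 5/3, 31/15)

Set up U = [u_1 | ... | u_2] ∈ R^(3×2). The projector onto W = col(U) is P = U (U^T U)^(-1) U^T.
Compute U^T U =
  [11, 2]
  [2, 14],
and U^T v = (-9, 2).
Solve U^T U · c = U^T v for the coefficients: c = (-13/15, 4/15). The projection is proj_W(v) = U c.
Check: (v - proj_W(v)) · u_1 = 0  (should be 0).
Check: (v - proj_W(v)) · u_2 = 0  (should be 0).
Result: proj_W(v) = (17/15, 5/3, 31/15).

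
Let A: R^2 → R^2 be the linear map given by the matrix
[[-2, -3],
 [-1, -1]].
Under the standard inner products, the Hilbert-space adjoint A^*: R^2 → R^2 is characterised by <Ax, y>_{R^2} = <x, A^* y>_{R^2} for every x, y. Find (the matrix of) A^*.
A^* = A^T =
[[-2, -1],
 [-3, -1]]

For real matrices with standard dot products, the defining identity <Ax, y> = <x, A^* y> gives (Ax)^T y = x^T (A^*) y, i.e. x^T A^T y = x^T (A^*) y. Since this holds for all x, y, we must have A^* = A^T. Therefore
A^* =
[[-2, -1],
 [-3, -1]].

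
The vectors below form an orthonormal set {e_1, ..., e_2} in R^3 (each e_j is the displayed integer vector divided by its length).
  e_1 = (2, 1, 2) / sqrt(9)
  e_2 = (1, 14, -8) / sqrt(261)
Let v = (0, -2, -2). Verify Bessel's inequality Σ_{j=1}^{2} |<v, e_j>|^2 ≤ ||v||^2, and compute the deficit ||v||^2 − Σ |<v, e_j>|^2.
Σ |<v, e_j>|^2 = 132/29; ||v||^2 = 8; deficit = 100/29

Write each e_j = u_j / sqrt(<u_j, u_j>) where u_j is the displayed integer vector. Then <v, e_j> = <v, u_j> / sqrt(<u_j, u_j>), so |<v, e_j>|^2 = <v, u_j>^2 / <u_j, u_j>.
Coefficients: <v, e_1> = -6/sqrt(9), <v, e_2> = -12/sqrt(261).
Square and sum: Σ |<v, e_j>|^2 = 132/29.
Compute ||v||^2 = v·v = 8.
Deficit = 8 − 132/29 = 100/29 ≥ 0, confirming Bessel's inequality. (The deficit equals ||v − Σ <v,e_j> e_j||^2, the squared distance from v to span{e_j}.)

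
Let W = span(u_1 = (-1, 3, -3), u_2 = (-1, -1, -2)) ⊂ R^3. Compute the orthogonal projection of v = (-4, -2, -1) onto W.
proj_W(v) = (-61/49, -113/49, -109/49)

Set up U = [u_1 | ... | u_2] ∈ R^(3×2). The projector onto W = col(U) is P = U (U^T U)^(-1) U^T.
Compute U^T U =
  [19, 4]
  [4, 6],
and U^T v = (1, 8).
Solve U^T U · c = U^T v for the coefficients: c = (-13/49, 74/49). The projection is proj_W(v) = U c.
Check: (v - proj_W(v)) · u_1 = 0  (should be 0).
Check: (v - proj_W(v)) · u_2 = 0  (should be 0).
Result: proj_W(v) = (-61/49, -113/49, -109/49).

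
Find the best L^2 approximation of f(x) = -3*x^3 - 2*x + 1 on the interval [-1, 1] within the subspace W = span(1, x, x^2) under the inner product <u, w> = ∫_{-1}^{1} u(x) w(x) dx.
g(x) = 1 - 19*x/5

The best approximation g ∈ W is the orthogonal projection of f onto W. Writing g = a_0 + a_1 x + a_2 x^2, the coefficients solve the normal equations G · a = b where
  G_{ij} = <φ_i, φ_j> and b_i = <f, φ_i>, with φ_0 = 1, φ_1 = x, φ_2 = x^2.
G =
  [2, 0, 2/3]
  [0, 2/3, 0]
  [2/3, 0, 2/5],
b = (2, -38/15, 2/3).
Solving gives a_0 = 1, a_1 = -19/5, a_2 = 0, so
  g(x) = 1 - 19*x/5.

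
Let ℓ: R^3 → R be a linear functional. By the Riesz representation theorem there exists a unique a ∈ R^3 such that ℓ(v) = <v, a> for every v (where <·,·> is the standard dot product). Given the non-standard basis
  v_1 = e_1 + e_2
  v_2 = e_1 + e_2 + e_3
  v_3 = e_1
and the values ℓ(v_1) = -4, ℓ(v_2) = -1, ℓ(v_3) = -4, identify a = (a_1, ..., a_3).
a = (-4, 0, 3)

Write a = (a_1, ..., a_3) in the standard basis. For each basis vector v_i, ℓ(v_i) = <v_i, a> is a linear equation in the a_j's. Collect the n equations into a matrix system V a = ℓ, where row i of V is v_i (expressed in the standard basis). Since V is invertible (lower-triangular with 1s on the diagonal, up to permutation), solve by back-substitution:
  V =
[[1, 1, 0],
 [1, 1, 1],
 [1, 0, 0]]
  V a = (-4, -1, -4)
Solving gives a = (-4, 0, 3).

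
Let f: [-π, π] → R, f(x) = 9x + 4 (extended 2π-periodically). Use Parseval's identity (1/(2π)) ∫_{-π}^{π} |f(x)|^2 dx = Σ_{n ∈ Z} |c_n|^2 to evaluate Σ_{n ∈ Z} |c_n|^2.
Σ |c_n|^2 = 27π^2 + 16

Expand and integrate term by term over [-π, π]:
  ∫ (9x)^2 dx = 81·(2π^3/3); ∫ 2·9·(4)·x dx = 0 (odd integrand); ∫ 4^2 dx = 16·2π.
So (1/(2π)) ∫_{-π}^{π} (9x + 4)^2 dx = 81π^2/3 + 16 = 27π^2 + 16.
Parseval ⇒ Σ |c_n|^2 = 27π^2 + 16.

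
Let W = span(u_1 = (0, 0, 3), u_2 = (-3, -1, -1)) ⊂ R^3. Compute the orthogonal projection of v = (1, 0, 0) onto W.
proj_W(v) = (9/10, 3/10, 0)

Set up U = [u_1 | ... | u_2] ∈ R^(3×2). The projector onto W = col(U) is P = U (U^T U)^(-1) U^T.
Compute U^T U =
  [9, -3]
  [-3, 11],
and U^T v = (0, -3).
Solve U^T U · c = U^T v for the coefficients: c = (-1/10, -3/10). The projection is proj_W(v) = U c.
Check: (v - proj_W(v)) · u_1 = 0  (should be 0).
Check: (v - proj_W(v)) · u_2 = 0  (should be 0).
Result: proj_W(v) = (9/10, 3/10, 0).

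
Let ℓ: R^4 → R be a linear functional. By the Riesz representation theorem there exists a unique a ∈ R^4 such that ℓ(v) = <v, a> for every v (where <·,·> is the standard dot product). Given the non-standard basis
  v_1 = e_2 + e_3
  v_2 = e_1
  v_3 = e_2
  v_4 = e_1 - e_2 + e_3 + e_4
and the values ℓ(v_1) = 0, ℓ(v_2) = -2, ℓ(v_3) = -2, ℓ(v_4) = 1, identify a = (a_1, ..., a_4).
a = (-2, -2, 2, -1)

Write a = (a_1, ..., a_4) in the standard basis. For each basis vector v_i, ℓ(v_i) = <v_i, a> is a linear equation in the a_j's. Collect the n equations into a matrix system V a = ℓ, where row i of V is v_i (expressed in the standard basis). Since V is invertible (lower-triangular with 1s on the diagonal, up to permutation), solve by back-substitution:
  V =
[[0, 1, 1, 0],
 [1, 0, 0, 0],
 [0, 1, 0, 0],
 [1, -1, 1, 1]]
  V a = (0, -2, -2, 1)
Solving gives a = (-2, -2, 2, -1).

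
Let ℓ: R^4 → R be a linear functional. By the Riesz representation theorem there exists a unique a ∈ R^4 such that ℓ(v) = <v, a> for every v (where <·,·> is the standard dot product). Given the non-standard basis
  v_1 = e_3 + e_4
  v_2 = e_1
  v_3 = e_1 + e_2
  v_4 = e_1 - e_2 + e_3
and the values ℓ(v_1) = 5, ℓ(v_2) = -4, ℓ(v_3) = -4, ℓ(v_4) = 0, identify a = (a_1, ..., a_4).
a = (-4, 0, 4, 1)

Write a = (a_1, ..., a_4) in the standard basis. For each basis vector v_i, ℓ(v_i) = <v_i, a> is a linear equation in the a_j's. Collect the n equations into a matrix system V a = ℓ, where row i of V is v_i (expressed in the standard basis). Since V is invertible (lower-triangular with 1s on the diagonal, up to permutation), solve by back-substitution:
  V =
[[0, 0, 1, 1],
 [1, 0, 0, 0],
 [1, 1, 0, 0],
 [1, -1, 1, 0]]
  V a = (5, -4, -4, 0)
Solving gives a = (-4, 0, 4, 1).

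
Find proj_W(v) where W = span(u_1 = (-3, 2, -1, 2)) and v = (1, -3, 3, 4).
proj_W(v) = (2/3, -4/9, 2/9, -4/9)

Set up U = [u_1 | ... | u_1] ∈ R^(4×1). The projector onto W = col(U) is P = U (U^T U)^(-1) U^T.
Compute U^T U =
  [18],
and U^T v = (-4).
Solve U^T U · c = U^T v for the coefficients: c = (-2/9). The projection is proj_W(v) = U c.
Check: (v - proj_W(v)) · u_1 = 0  (should be 0).
Result: proj_W(v) = (2/3, -4/9, 2/9, -4/9).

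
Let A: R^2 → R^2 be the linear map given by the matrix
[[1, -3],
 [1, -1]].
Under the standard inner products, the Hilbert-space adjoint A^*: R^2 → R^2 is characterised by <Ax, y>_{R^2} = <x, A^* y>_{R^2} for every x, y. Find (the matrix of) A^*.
A^* = A^T =
[[1, 1],
 [-3, -1]]

For real matrices with standard dot products, the defining identity <Ax, y> = <x, A^* y> gives (Ax)^T y = x^T (A^*) y, i.e. x^T A^T y = x^T (A^*) y. Since this holds for all x, y, we must have A^* = A^T. Therefore
A^* =
[[1, 1],
 [-3, -1]].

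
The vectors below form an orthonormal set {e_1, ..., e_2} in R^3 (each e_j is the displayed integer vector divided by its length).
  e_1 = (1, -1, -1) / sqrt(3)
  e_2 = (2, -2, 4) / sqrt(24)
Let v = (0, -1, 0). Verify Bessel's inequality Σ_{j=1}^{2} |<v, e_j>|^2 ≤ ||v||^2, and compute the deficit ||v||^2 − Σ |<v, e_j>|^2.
Σ |<v, e_j>|^2 = 1/2; ||v||^2 = 1; deficit = 1/2

Write each e_j = u_j / sqrt(<u_j, u_j>) where u_j is the displayed integer vector. Then <v, e_j> = <v, u_j> / sqrt(<u_j, u_j>), so |<v, e_j>|^2 = <v, u_j>^2 / <u_j, u_j>.
Coefficients: <v, e_1> = 1/sqrt(3), <v, e_2> = 2/sqrt(24).
Square and sum: Σ |<v, e_j>|^2 = 1/2.
Compute ||v||^2 = v·v = 1.
Deficit = 1 − 1/2 = 1/2 ≥ 0, confirming Bessel's inequality. (The deficit equals ||v − Σ <v,e_j> e_j||^2, the squared distance from v to span{e_j}.)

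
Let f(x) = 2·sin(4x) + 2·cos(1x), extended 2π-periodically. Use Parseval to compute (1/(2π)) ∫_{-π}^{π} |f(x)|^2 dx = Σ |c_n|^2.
Σ |c_n|^2 = 4

Expand |f|^2 and use orthogonality of {sin(nx), cos(mx)} on [-π, π]:
  ∫_{-π}^{π} sin(nx)^2 dx = π, ∫ cos(mx)^2 dx = π, and cross terms integrate to 0.
So ∫_{-π}^{π} f(x)^2 dx = 2^2 · π + 2^2 · π = (4 + 4)π.
Divide by 2π: (4 + 4)/2 = 4.
By Parseval, this equals Σ |c_n|^2.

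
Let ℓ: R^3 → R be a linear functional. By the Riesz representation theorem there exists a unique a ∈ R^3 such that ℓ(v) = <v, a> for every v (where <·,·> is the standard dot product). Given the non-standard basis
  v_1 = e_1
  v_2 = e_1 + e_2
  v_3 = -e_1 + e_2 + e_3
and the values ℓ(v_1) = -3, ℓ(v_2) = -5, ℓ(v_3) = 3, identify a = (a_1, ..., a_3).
a = (-3, -2, 2)

Write a = (a_1, ..., a_3) in the standard basis. For each basis vector v_i, ℓ(v_i) = <v_i, a> is a linear equation in the a_j's. Collect the n equations into a matrix system V a = ℓ, where row i of V is v_i (expressed in the standard basis). Since V is invertible (lower-triangular with 1s on the diagonal, up to permutation), solve by back-substitution:
  V =
[[1, 0, 0],
 [1, 1, 0],
 [-1, 1, 1]]
  V a = (-3, -5, 3)
Solving gives a = (-3, -2, 2).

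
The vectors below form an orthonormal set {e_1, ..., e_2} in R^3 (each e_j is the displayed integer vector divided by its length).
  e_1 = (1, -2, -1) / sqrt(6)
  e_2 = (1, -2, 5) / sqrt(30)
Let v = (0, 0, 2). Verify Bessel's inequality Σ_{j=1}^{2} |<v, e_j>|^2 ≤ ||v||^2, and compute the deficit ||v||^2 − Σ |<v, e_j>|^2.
Σ |<v, e_j>|^2 = 4; ||v||^2 = 4; deficit = 0

Write each e_j = u_j / sqrt(<u_j, u_j>) where u_j is the displayed integer vector. Then <v, e_j> = <v, u_j> / sqrt(<u_j, u_j>), so |<v, e_j>|^2 = <v, u_j>^2 / <u_j, u_j>.
Coefficients: <v, e_1> = -2/sqrt(6), <v, e_2> = 10/sqrt(30).
Square and sum: Σ |<v, e_j>|^2 = 4.
Compute ||v||^2 = v·v = 4.
Deficit = 4 − 4 = 0 ≥ 0, confirming Bessel's inequality. (The deficit equals ||v − Σ <v,e_j> e_j||^2, the squared distance from v to span{e_j}.)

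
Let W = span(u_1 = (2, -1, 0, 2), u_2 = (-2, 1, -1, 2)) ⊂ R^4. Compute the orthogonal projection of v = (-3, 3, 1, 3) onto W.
proj_W(v) = (-278/89, 139/89, -123/89, 214/89)

Set up U = [u_1 | ... | u_2] ∈ R^(4×2). The projector onto W = col(U) is P = U (U^T U)^(-1) U^T.
Compute U^T U =
  [9, -1]
  [-1, 10],
and U^T v = (-3, 14).
Solve U^T U · c = U^T v for the coefficients: c = (-16/89, 123/89). The projection is proj_W(v) = U c.
Check: (v - proj_W(v)) · u_1 = 0  (should be 0).
Check: (v - proj_W(v)) · u_2 = 0  (should be 0).
Result: proj_W(v) = (-278/89, 139/89, -123/89, 214/89).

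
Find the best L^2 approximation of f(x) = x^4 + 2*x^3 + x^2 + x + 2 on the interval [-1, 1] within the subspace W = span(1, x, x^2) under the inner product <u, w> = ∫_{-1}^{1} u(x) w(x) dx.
g(x) = 13*x^2/7 + 11*x/5 + 67/35

The best approximation g ∈ W is the orthogonal projection of f onto W. Writing g = a_0 + a_1 x + a_2 x^2, the coefficients solve the normal equations G · a = b where
  G_{ij} = <φ_i, φ_j> and b_i = <f, φ_i>, with φ_0 = 1, φ_1 = x, φ_2 = x^2.
G =
  [2, 0, 2/3]
  [0, 2/3, 0]
  [2/3, 0, 2/5],
b = (76/15, 22/15, 212/105).
Solving gives a_0 = 67/35, a_1 = 11/5, a_2 = 13/7, so
  g(x) = 13*x^2/7 + 11*x/5 + 67/35.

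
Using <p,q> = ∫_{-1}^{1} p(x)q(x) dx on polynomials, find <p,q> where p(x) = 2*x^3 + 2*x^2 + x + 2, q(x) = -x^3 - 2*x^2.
<p,q> = -110/21

Expand the product: p(x)·q(x) = -2*x^6 - 6*x^5 - 5*x^4 - 4*x^3 - 4*x^2.
∫_{-1}^{1} of each monomial x^k gives [2/(k+1) if k even, 0 if k odd]. Integrating term-by-term (or equivalently evaluating the antiderivative F(x) = -2*x^7/7 - x^6 - x^5 - x^4 - 4*x^3/3 at the endpoints):
  F(1) − F(−1) = -97/21 − (13/21) = -110/21.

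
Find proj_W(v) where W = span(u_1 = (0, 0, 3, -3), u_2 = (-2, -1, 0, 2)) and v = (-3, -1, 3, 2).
proj_W(v) = (-24/7, -12/7, 31/14, 17/14)

Set up U = [u_1 | ... | u_2] ∈ R^(4×2). The projector onto W = col(U) is P = U (U^T U)^(-1) U^T.
Compute U^T U =
  [18, -6]
  [-6, 9],
and U^T v = (3, 11).
Solve U^T U · c = U^T v for the coefficients: c = (31/42, 12/7). The projection is proj_W(v) = U c.
Check: (v - proj_W(v)) · u_1 = 0  (should be 0).
Check: (v - proj_W(v)) · u_2 = 0  (should be 0).
Result: proj_W(v) = (-24/7, -12/7, 31/14, 17/14).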